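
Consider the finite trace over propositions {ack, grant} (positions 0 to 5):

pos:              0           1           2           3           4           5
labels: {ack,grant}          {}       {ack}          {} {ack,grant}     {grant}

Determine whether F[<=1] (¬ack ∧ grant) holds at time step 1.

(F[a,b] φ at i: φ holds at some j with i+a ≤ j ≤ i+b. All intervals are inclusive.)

False

Check (¬ack ∧ grant) at each j in [1,2]:
  j=1: false
  j=2: false
No position in the window satisfies it → formula fails.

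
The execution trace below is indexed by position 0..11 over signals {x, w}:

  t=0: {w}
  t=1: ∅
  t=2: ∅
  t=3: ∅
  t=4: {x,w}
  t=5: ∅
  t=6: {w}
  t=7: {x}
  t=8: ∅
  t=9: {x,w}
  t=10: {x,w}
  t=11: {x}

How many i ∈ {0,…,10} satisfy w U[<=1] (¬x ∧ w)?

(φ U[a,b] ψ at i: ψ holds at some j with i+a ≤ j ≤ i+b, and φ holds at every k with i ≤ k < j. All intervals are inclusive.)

Evaluate at each i in [0,10]:
  i=0: ✓ (rhs at j=0)
  i=1: ✗ (no rhs in [1,2])
  i=2: ✗ (no rhs in [2,3])
  i=3: ✗ (no rhs in [3,4])
  i=4: ✗ (no rhs in [4,5])
  i=5: ✗ (lhs fails at k=5 before rhs at j=6)
  i=6: ✓ (rhs at j=6)
  i=7: ✗ (no rhs in [7,8])
  i=8: ✗ (no rhs in [8,9])
  i=9: ✗ (no rhs in [9,10])
  i=10: ✗ (no rhs in [10,11])
Positions where it holds: {0, 6} → 2.

2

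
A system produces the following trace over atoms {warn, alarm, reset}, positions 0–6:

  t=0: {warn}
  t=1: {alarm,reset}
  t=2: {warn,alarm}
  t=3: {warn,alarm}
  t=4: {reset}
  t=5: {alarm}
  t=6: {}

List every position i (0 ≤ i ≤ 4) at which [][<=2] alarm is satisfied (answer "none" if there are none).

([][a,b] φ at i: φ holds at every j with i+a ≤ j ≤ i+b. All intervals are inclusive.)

Evaluate at each i in [0,4]:
  i=0: ✗ (fails at j=0)
  i=1: ✓ (all of [1,3])
  i=2: ✗ (fails at j=4)
  i=3: ✗ (fails at j=4)
  i=4: ✗ (fails at j=4)

1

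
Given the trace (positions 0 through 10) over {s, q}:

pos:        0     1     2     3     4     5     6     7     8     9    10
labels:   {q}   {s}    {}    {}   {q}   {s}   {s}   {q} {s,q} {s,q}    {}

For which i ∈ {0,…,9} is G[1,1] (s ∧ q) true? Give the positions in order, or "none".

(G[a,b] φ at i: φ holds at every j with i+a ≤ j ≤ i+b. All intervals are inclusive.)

Evaluate at each i in [0,9]:
  i=0: ✗ (fails at j=1)
  i=1: ✗ (fails at j=2)
  i=2: ✗ (fails at j=3)
  i=3: ✗ (fails at j=4)
  i=4: ✗ (fails at j=5)
  i=5: ✗ (fails at j=6)
  i=6: ✗ (fails at j=7)
  i=7: ✓ (all of [8,8])
  i=8: ✓ (all of [9,9])
  i=9: ✗ (fails at j=10)

7, 8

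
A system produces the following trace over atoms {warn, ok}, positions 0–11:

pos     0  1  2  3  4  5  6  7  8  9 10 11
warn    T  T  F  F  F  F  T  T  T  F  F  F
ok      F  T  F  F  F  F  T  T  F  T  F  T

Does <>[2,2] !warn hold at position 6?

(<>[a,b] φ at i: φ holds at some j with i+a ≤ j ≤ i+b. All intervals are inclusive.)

Check !warn at each j in [8,8]:
  j=8: false
No position in the window satisfies it → formula fails.

False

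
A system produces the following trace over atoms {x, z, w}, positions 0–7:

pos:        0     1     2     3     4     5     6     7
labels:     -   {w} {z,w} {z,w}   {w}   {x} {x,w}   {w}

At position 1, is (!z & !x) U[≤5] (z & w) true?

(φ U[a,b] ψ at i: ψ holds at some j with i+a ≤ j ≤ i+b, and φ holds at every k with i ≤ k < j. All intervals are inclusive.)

Need some j in [1,6] with (z & w), and (!z & !x) at every k in [1,j-1].
  j=1: (z & w) false.
  j=2: (z & w) holds; (!z & !x) holds at every k in [1,1] → satisfied.

Yes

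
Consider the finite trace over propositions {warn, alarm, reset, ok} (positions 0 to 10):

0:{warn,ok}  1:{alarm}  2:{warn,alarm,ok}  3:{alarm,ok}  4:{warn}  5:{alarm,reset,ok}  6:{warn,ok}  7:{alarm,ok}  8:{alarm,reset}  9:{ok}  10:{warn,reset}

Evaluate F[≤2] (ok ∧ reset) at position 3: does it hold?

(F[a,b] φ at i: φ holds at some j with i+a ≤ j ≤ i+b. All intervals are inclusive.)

True

Check (ok ∧ reset) at each j in [3,5]:
  j=3: false
  j=4: false
  j=5: true
Found at j=5 → formula holds.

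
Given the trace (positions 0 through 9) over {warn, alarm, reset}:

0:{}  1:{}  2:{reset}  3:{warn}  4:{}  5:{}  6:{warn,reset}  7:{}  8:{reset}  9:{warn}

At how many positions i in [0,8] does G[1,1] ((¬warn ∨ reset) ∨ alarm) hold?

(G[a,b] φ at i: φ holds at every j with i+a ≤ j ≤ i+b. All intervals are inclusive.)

7

Evaluate at each i in [0,8]:
  i=0: ✓ (all of [1,1])
  i=1: ✓ (all of [2,2])
  i=2: ✗ (fails at j=3)
  i=3: ✓ (all of [4,4])
  i=4: ✓ (all of [5,5])
  i=5: ✓ (all of [6,6])
  i=6: ✓ (all of [7,7])
  i=7: ✓ (all of [8,8])
  i=8: ✗ (fails at j=9)
Positions where it holds: {0, 1, 3, 4, 5, 6, 7} → 7.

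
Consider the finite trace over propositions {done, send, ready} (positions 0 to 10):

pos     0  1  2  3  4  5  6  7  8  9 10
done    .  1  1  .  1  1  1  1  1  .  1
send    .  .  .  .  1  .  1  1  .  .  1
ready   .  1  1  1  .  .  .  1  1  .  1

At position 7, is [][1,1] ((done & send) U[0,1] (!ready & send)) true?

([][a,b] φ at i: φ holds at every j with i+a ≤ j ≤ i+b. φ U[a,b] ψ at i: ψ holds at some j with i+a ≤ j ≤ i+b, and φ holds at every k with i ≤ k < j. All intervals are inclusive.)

Check ((done & send) U[0,1] (!ready & send)) at every j in [8,8]:
  j=8: fails
Fails at j=8 → formula fails.

No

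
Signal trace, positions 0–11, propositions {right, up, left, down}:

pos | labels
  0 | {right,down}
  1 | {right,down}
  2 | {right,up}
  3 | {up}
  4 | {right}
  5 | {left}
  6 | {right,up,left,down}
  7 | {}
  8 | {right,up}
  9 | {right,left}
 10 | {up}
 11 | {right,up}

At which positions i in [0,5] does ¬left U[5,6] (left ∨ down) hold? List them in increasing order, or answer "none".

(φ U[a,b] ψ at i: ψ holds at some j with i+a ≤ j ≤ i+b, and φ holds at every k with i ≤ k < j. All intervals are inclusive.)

0

Evaluate at each i in [0,5]:
  i=0: ✓ (rhs at j=5; lhs holds on [0,4])
  i=1: ✗ (lhs fails at k=5 before rhs at j=6)
  i=2: ✗ (no rhs in [7,8])
  i=3: ✗ (lhs fails at k=5 before rhs at j=9)
  i=4: ✗ (lhs fails at k=5 before rhs at j=9)
  i=5: ✗ (no rhs in [10,11])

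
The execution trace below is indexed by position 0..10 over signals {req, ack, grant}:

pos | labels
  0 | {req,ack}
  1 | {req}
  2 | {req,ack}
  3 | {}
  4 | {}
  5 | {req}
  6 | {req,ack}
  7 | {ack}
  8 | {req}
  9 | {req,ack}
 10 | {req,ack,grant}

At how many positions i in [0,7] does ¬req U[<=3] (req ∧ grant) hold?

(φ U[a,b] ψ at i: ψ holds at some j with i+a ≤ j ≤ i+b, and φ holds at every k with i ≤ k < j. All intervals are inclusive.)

Evaluate at each i in [0,7]:
  i=0: ✗ (no rhs in [0,3])
  i=1: ✗ (no rhs in [1,4])
  i=2: ✗ (no rhs in [2,5])
  i=3: ✗ (no rhs in [3,6])
  i=4: ✗ (no rhs in [4,7])
  i=5: ✗ (no rhs in [5,8])
  i=6: ✗ (no rhs in [6,9])
  i=7: ✗ (lhs fails at k=8 before rhs at j=10)
Positions where it holds: {} → 0.

0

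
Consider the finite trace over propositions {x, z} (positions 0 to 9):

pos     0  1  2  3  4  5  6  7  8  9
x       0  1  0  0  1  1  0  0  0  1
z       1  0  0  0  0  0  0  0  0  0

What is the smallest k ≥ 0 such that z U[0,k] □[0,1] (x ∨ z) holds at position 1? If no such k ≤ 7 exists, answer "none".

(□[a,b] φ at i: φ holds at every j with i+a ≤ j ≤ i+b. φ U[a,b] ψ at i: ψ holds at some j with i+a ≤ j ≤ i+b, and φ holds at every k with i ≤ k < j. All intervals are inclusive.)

none

Need earliest j ≥ 1 with □[0,1] (x ∨ z), and z at every k in [1,j-1].
  j=1: rhs fails.
  j=2: rhs fails.
  j=3: rhs fails.
  j=4: rhs holds but lhs fails at k=1.
  j=5: rhs fails.
  j=6: rhs fails.
  j=7: rhs fails.
  j=8: rhs fails.
No witness within the range → none.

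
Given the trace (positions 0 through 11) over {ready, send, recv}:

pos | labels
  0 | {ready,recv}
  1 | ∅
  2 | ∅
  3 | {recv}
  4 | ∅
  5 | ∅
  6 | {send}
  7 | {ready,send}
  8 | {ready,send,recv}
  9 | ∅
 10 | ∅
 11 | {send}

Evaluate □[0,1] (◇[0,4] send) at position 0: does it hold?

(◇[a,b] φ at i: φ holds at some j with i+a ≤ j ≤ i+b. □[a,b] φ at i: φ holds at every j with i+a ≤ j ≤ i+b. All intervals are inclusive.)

Check ◇[0,4] send at every j in [0,1]:
  j=0: fails (none in [0,4])
  j=1: fails (none in [1,5])
Fails at j=0 → formula fails.

Does not hold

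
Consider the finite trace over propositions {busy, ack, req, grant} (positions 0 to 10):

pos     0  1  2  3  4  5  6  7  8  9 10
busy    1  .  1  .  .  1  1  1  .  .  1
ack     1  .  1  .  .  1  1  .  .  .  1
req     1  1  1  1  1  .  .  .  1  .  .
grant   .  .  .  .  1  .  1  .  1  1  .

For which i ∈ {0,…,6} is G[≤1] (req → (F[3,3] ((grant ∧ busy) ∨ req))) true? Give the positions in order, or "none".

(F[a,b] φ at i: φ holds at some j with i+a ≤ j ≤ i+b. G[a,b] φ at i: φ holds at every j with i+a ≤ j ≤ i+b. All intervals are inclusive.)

Evaluate at each i in [0,6]:
  i=0: ✓ (all of [0,1])
  i=1: ✗ (fails at j=2)
  i=2: ✗ (fails at j=2)
  i=3: ✗ (fails at j=4)
  i=4: ✗ (fails at j=4)
  i=5: ✓ (all of [5,6])
  i=6: ✓ (all of [6,7])

0, 5, 6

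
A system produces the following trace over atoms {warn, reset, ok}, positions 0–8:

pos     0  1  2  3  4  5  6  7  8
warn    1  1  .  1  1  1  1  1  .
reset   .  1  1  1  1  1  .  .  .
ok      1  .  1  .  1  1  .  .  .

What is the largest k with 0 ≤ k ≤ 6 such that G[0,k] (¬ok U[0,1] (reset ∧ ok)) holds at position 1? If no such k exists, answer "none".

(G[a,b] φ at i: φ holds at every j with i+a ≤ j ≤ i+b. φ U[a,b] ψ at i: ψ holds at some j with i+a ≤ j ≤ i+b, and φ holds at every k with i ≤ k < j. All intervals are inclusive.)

4

(¬ok U[0,1] (reset ∧ ok)) must hold from j=1 onward; find where it first fails.
  j=1: holds
  j=2: holds
  j=3: holds
  j=4: holds
  j=5: holds
  j=6: fails
Holds on [1,5], so largest k = 4.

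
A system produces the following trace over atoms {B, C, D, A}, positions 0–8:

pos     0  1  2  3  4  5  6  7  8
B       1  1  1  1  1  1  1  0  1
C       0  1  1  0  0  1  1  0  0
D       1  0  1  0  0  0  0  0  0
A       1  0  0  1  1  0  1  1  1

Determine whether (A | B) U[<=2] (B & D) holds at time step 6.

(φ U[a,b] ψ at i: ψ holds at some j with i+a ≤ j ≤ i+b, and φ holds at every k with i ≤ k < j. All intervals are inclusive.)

Does not hold

Need some j in [6,8] with (B & D), and (A | B) at every k in [6,j-1].
  j=6: (B & D) false.
  j=7: (B & D) false.
  j=8: (B & D) false.
No j in the window works → until fails.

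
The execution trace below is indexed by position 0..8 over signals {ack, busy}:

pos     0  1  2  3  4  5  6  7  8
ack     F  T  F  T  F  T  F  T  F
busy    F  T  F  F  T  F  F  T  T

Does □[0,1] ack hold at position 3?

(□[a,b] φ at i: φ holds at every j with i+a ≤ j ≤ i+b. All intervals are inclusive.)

No

Check ack at every j in [3,4]:
  j=3: true
  j=4: false
Fails at j=4 → formula fails.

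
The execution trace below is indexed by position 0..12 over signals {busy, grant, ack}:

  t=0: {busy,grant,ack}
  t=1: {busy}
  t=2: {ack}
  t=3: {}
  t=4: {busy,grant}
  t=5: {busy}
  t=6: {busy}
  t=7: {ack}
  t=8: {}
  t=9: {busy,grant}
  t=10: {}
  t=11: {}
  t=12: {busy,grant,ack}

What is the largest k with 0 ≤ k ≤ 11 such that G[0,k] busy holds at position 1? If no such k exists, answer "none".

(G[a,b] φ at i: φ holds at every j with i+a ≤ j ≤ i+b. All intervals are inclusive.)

0

busy must hold from j=1 onward; find where it first fails.
  j=1: holds
  j=2: fails
Holds on [1,1], so largest k = 0.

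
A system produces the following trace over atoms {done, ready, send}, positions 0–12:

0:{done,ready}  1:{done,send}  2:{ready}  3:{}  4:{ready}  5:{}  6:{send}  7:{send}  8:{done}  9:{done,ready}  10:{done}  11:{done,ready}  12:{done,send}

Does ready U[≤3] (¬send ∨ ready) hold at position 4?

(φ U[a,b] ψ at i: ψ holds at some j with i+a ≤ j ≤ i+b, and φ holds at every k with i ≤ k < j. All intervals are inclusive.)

Holds

Need some j in [4,7] with (¬send ∨ ready), and ready at every k in [4,j-1].
  j=4: (¬send ∨ ready) holds; no prefix to check → satisfied.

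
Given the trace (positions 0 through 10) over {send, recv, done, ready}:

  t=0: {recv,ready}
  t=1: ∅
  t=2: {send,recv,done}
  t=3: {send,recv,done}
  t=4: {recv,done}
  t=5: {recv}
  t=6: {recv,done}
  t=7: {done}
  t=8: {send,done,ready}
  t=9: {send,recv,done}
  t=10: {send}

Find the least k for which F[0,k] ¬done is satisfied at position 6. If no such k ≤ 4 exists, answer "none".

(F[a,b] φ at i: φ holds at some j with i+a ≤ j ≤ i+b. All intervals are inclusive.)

4

Scan j = 6,7,… for ¬done:
  j=6: fails
  j=7: fails
  j=8: fails
  j=9: fails
  j=10: holds
First hit at j=10, so smallest k = 10-6 = 4.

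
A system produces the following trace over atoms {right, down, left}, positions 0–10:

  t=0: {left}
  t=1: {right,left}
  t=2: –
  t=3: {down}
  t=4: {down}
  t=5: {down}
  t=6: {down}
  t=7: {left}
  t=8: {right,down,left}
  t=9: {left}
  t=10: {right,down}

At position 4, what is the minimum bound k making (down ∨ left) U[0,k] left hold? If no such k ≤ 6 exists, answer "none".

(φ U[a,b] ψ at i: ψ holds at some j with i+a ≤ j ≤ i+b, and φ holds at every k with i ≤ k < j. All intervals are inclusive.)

Need earliest j ≥ 4 with left, and (down ∨ left) at every k in [4,j-1].
  j=4: rhs fails.
  j=5: rhs fails.
  j=6: rhs fails.
  j=7: rhs holds; lhs holds on [4,6]. k = 3.

3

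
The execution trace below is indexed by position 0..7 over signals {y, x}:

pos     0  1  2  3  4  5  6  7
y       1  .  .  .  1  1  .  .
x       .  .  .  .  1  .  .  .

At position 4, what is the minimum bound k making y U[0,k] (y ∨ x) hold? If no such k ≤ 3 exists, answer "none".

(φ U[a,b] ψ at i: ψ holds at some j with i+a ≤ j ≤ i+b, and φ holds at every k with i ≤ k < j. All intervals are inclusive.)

Need earliest j ≥ 4 with (y ∨ x), and y at every k in [4,j-1].
  j=4: rhs holds (empty prefix). k = 0.

0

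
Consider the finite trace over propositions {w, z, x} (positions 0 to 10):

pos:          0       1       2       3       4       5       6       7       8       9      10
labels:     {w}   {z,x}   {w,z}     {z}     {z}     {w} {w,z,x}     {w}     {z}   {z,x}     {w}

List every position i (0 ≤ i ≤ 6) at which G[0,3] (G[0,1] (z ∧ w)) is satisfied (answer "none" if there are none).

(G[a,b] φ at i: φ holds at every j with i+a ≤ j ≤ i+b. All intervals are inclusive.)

none

Evaluate at each i in [0,6]:
  i=0: ✗ (fails at j=0)
  i=1: ✗ (fails at j=1)
  i=2: ✗ (fails at j=2)
  i=3: ✗ (fails at j=3)
  i=4: ✗ (fails at j=4)
  i=5: ✗ (fails at j=5)
  i=6: ✗ (fails at j=6)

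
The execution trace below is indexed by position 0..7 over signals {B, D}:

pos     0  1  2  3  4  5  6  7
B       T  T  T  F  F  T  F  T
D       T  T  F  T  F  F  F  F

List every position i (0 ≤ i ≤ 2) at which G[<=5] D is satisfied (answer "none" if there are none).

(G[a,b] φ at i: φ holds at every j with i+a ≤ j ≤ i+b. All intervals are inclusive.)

Evaluate at each i in [0,2]:
  i=0: ✗ (fails at j=2)
  i=1: ✗ (fails at j=2)
  i=2: ✗ (fails at j=2)

none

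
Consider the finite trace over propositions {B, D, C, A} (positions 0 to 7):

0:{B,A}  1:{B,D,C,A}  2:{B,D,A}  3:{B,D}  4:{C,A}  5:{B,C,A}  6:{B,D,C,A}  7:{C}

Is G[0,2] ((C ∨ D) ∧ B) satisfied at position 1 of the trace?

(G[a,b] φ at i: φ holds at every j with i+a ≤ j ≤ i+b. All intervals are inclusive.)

True

Check ((C ∨ D) ∧ B) at every j in [1,3]:
  j=1: true
  j=2: true
  j=3: true
All positions satisfy it → formula holds.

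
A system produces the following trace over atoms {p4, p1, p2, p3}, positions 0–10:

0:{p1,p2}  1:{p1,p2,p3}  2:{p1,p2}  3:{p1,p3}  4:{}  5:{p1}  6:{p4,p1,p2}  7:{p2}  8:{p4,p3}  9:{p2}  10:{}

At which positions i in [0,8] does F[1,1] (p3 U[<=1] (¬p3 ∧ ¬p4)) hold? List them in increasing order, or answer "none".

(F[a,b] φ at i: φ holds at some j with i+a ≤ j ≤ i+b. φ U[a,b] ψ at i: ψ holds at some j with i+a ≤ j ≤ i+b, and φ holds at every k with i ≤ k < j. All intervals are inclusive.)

0, 1, 2, 3, 4, 6, 7, 8

Evaluate at each i in [0,8]:
  i=0: ✓ (witness j=1)
  i=1: ✓ (witness j=2)
  i=2: ✓ (witness j=3)
  i=3: ✓ (witness j=4)
  i=4: ✓ (witness j=5)
  i=5: ✗ (none in [6,6])
  i=6: ✓ (witness j=7)
  i=7: ✓ (witness j=8)
  i=8: ✓ (witness j=9)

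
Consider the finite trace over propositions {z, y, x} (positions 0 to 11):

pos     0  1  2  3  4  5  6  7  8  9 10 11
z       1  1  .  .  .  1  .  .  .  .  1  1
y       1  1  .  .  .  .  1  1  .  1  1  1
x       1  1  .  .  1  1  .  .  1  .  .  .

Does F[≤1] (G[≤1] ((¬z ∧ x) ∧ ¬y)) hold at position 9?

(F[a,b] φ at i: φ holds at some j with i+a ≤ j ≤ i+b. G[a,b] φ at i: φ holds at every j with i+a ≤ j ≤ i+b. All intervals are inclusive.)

No

Check G[≤1] ((¬z ∧ x) ∧ ¬y) at each j in [9,10]:
  j=9: fails at 9
  j=10: fails at 10
No position in the window satisfies it → formula fails.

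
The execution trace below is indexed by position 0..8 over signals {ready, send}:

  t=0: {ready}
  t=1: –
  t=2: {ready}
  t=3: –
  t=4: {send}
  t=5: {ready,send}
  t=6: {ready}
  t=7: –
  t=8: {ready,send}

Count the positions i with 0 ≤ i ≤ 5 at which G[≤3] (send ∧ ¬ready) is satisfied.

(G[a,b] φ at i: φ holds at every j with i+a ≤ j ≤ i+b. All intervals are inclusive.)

0

Evaluate at each i in [0,5]:
  i=0: ✗ (fails at j=0)
  i=1: ✗ (fails at j=1)
  i=2: ✗ (fails at j=2)
  i=3: ✗ (fails at j=3)
  i=4: ✗ (fails at j=5)
  i=5: ✗ (fails at j=5)
Positions where it holds: {} → 0.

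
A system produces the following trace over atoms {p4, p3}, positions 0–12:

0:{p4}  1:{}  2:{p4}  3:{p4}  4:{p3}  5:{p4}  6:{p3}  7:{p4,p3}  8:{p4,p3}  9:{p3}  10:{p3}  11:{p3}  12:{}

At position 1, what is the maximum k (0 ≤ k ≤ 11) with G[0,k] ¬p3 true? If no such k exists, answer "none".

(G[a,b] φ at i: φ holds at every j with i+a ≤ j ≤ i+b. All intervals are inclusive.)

2

¬p3 must hold from j=1 onward; find where it first fails.
  j=1: holds
  j=2: holds
  j=3: holds
  j=4: fails
Holds on [1,3], so largest k = 2.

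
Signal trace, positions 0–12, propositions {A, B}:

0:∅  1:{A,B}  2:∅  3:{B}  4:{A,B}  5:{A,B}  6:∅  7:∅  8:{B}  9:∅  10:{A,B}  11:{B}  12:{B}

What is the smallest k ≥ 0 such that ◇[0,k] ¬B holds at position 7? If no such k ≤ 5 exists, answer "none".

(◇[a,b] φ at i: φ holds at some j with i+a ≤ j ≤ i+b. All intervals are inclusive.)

Scan j = 7,8,… for ¬B:
  j=7: holds
First hit at j=7, so smallest k = 7-7 = 0.

0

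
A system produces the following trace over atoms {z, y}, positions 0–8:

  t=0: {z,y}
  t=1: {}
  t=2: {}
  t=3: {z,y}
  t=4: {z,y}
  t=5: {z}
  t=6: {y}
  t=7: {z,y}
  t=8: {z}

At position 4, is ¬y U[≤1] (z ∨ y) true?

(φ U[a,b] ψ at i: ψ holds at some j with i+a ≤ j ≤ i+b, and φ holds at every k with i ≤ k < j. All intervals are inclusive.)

Need some j in [4,5] with (z ∨ y), and ¬y at every k in [4,j-1].
  j=4: (z ∨ y) holds; no prefix to check → satisfied.

Holds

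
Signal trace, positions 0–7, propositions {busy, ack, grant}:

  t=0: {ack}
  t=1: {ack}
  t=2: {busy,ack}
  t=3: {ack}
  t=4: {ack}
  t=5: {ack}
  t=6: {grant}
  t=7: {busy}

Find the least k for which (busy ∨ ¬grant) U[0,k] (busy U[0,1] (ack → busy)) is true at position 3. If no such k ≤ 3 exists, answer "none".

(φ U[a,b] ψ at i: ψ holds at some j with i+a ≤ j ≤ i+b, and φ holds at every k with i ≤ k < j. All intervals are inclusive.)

Need earliest j ≥ 3 with (busy U[0,1] (ack → busy)), and (busy ∨ ¬grant) at every k in [3,j-1].
  j=3: rhs fails.
  j=4: rhs fails.
  j=5: rhs fails.
  j=6: rhs holds; lhs holds on [3,5]. k = 3.

3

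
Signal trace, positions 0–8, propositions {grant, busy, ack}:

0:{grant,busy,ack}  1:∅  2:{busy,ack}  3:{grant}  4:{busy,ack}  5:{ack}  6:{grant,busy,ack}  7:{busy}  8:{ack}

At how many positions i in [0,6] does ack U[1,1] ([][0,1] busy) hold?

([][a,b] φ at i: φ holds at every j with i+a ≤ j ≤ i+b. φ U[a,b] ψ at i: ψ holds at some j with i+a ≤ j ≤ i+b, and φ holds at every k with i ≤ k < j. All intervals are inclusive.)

Evaluate at each i in [0,6]:
  i=0: ✗ (no rhs in [1,1])
  i=1: ✗ (no rhs in [2,2])
  i=2: ✗ (no rhs in [3,3])
  i=3: ✗ (no rhs in [4,4])
  i=4: ✗ (no rhs in [5,5])
  i=5: ✓ (rhs at j=6; lhs holds on [5,5])
  i=6: ✗ (no rhs in [7,7])
Positions where it holds: {5} → 1.

1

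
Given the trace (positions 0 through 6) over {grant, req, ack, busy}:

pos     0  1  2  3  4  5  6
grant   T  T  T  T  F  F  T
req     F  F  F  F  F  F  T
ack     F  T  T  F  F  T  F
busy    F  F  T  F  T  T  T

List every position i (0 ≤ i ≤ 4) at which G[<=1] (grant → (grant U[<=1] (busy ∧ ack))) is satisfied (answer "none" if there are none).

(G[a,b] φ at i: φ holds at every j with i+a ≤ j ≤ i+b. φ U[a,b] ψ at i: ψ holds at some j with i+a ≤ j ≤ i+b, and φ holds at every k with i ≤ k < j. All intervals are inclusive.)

Evaluate at each i in [0,4]:
  i=0: ✗ (fails at j=0)
  i=1: ✓ (all of [1,2])
  i=2: ✗ (fails at j=3)
  i=3: ✗ (fails at j=3)
  i=4: ✓ (all of [4,5])

1, 4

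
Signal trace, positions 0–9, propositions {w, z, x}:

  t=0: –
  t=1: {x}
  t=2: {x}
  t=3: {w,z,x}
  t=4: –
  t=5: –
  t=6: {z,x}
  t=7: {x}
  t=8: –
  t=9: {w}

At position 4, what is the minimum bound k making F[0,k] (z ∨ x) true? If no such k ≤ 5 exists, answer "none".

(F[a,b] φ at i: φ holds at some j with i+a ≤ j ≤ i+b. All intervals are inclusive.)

2

Scan j = 4,5,… for (z ∨ x):
  j=4: fails
  j=5: fails
  j=6: holds
First hit at j=6, so smallest k = 6-4 = 2.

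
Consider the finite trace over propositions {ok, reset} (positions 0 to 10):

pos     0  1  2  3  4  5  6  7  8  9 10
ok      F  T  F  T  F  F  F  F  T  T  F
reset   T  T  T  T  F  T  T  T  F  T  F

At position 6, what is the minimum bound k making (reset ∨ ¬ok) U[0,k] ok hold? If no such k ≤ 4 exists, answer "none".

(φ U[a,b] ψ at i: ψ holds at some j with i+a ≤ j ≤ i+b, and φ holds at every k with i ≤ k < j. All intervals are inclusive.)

Need earliest j ≥ 6 with ok, and (reset ∨ ¬ok) at every k in [6,j-1].
  j=6: rhs fails.
  j=7: rhs fails.
  j=8: rhs holds; lhs holds on [6,7]. k = 2.

2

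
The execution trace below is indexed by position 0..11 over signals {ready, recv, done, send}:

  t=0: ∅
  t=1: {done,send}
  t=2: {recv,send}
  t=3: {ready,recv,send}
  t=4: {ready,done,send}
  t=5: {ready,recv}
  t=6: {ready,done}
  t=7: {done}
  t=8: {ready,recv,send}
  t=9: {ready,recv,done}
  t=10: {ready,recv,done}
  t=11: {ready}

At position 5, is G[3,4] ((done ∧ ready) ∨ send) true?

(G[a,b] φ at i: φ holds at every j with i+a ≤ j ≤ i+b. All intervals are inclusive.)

True

Check ((done ∧ ready) ∨ send) at every j in [8,9]:
  j=8: true
  j=9: true
All positions satisfy it → formula holds.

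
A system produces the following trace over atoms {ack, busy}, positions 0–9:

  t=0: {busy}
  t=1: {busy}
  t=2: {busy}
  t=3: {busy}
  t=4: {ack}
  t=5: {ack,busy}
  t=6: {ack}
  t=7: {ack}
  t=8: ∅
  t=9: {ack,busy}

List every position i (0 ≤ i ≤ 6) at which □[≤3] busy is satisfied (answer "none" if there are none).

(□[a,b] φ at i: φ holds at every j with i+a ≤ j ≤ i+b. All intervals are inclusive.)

0

Evaluate at each i in [0,6]:
  i=0: ✓ (all of [0,3])
  i=1: ✗ (fails at j=4)
  i=2: ✗ (fails at j=4)
  i=3: ✗ (fails at j=4)
  i=4: ✗ (fails at j=4)
  i=5: ✗ (fails at j=6)
  i=6: ✗ (fails at j=6)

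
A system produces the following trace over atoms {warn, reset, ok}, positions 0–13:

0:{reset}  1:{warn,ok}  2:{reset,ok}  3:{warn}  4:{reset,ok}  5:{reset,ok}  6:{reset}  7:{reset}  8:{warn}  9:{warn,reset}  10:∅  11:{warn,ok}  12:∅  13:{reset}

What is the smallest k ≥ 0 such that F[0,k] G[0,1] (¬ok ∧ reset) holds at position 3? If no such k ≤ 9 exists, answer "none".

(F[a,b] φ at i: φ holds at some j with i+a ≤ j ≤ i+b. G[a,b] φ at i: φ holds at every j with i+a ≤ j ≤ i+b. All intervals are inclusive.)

3

Scan j = 3,4,… for G[0,1] (¬ok ∧ reset):
  j=3: fails
  j=4: fails
  j=5: fails
  j=6: holds
First hit at j=6, so smallest k = 6-3 = 3.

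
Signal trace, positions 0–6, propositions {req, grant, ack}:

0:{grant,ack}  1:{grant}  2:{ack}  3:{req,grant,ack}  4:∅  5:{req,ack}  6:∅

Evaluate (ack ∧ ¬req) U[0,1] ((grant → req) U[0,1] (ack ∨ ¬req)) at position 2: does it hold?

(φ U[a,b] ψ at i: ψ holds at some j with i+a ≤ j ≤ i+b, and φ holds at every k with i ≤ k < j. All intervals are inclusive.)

Holds

Need some j in [2,3] with ((grant → req) U[0,1] (ack ∨ ¬req)), and (ack ∧ ¬req) at every k in [2,j-1].
  j=2: ((grant → req) U[0,1] (ack ∨ ¬req)) holds; no prefix to check → satisfied.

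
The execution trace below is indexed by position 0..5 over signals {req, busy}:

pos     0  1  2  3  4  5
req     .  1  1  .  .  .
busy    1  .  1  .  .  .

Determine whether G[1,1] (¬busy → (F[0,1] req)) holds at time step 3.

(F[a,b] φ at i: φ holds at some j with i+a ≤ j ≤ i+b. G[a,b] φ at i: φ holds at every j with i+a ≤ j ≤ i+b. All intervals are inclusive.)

Does not hold

Check (¬busy → (F[0,1] req)) at every j in [4,4]:
  j=4: antecedent true; consequent fails (none in [4,5]) → ✗
Fails at j=4 → formula fails.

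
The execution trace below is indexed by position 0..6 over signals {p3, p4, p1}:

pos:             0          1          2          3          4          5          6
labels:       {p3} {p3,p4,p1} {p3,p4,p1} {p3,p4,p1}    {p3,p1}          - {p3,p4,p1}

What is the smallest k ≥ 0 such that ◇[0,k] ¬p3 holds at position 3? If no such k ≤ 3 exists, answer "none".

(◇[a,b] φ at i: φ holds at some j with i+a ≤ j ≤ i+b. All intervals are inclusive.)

Scan j = 3,4,… for ¬p3:
  j=3: fails
  j=4: fails
  j=5: holds
First hit at j=5, so smallest k = 5-3 = 2.

2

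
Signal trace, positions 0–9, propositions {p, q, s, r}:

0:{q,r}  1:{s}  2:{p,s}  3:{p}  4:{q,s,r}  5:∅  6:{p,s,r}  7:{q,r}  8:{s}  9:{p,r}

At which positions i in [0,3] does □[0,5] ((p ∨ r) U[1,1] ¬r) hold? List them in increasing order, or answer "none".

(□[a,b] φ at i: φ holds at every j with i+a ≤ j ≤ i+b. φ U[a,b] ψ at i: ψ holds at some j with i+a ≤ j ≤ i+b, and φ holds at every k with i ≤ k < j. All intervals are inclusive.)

Evaluate at each i in [0,3]:
  i=0: ✗ (fails at j=1)
  i=1: ✗ (fails at j=1)
  i=2: ✗ (fails at j=3)
  i=3: ✗ (fails at j=3)

none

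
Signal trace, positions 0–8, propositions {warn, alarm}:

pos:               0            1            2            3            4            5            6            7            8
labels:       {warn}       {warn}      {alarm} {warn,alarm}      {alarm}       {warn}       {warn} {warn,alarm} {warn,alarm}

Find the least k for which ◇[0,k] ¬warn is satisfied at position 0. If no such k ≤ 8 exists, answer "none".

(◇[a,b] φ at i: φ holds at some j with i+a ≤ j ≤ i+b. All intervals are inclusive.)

2

Scan j = 0,1,… for ¬warn:
  j=0: fails
  j=1: fails
  j=2: holds
First hit at j=2, so smallest k = 2-0 = 2.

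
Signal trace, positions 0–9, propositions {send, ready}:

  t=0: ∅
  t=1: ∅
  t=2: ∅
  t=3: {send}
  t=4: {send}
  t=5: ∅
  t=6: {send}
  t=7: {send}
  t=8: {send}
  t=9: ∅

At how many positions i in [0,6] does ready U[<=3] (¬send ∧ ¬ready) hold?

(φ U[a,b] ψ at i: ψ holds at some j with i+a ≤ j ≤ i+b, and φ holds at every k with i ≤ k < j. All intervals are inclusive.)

4

Evaluate at each i in [0,6]:
  i=0: ✓ (rhs at j=0)
  i=1: ✓ (rhs at j=1)
  i=2: ✓ (rhs at j=2)
  i=3: ✗ (lhs fails at k=3 before rhs at j=5)
  i=4: ✗ (lhs fails at k=4 before rhs at j=5)
  i=5: ✓ (rhs at j=5)
  i=6: ✗ (lhs fails at k=6 before rhs at j=9)
Positions where it holds: {0, 1, 2, 5} → 4.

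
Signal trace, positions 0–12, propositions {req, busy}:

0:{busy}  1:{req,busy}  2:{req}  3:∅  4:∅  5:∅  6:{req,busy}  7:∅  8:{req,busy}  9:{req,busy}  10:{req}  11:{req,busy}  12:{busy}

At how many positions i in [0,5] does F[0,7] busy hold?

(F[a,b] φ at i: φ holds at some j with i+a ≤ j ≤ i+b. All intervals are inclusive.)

6

Evaluate at each i in [0,5]:
  i=0: ✓ (witness j=0)
  i=1: ✓ (witness j=1)
  i=2: ✓ (witness j=6)
  i=3: ✓ (witness j=6)
  i=4: ✓ (witness j=6)
  i=5: ✓ (witness j=6)
Positions where it holds: {0, 1, 2, 3, 4, 5} → 6.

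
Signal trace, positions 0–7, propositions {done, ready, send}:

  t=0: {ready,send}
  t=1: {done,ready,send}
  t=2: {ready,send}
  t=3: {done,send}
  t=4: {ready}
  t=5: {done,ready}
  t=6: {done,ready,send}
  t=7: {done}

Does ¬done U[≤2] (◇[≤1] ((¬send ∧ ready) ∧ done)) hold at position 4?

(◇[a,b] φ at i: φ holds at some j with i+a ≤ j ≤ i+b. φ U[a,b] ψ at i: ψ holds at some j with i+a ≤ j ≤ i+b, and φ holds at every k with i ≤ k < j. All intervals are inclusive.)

Holds

Need some j in [4,6] with ◇[≤1] ((¬send ∧ ready) ∧ done), and ¬done at every k in [4,j-1].
  j=4: ◇[≤1] ((¬send ∧ ready) ∧ done) holds; no prefix to check → satisfied.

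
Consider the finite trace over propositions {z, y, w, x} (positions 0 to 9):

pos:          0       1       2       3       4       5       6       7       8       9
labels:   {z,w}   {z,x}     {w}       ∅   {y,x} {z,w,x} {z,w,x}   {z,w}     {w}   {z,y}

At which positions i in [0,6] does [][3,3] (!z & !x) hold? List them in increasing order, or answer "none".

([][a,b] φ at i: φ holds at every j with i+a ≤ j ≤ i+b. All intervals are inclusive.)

0, 5

Evaluate at each i in [0,6]:
  i=0: ✓ (all of [3,3])
  i=1: ✗ (fails at j=4)
  i=2: ✗ (fails at j=5)
  i=3: ✗ (fails at j=6)
  i=4: ✗ (fails at j=7)
  i=5: ✓ (all of [8,8])
  i=6: ✗ (fails at j=9)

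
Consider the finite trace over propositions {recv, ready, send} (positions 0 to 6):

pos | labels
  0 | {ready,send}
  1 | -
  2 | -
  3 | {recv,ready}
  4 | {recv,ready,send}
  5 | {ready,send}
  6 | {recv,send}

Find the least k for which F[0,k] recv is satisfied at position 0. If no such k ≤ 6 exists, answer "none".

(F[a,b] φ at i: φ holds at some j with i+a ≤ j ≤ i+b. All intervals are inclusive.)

Scan j = 0,1,… for recv:
  j=0: fails
  j=1: fails
  j=2: fails
  j=3: holds
First hit at j=3, so smallest k = 3-0 = 3.

3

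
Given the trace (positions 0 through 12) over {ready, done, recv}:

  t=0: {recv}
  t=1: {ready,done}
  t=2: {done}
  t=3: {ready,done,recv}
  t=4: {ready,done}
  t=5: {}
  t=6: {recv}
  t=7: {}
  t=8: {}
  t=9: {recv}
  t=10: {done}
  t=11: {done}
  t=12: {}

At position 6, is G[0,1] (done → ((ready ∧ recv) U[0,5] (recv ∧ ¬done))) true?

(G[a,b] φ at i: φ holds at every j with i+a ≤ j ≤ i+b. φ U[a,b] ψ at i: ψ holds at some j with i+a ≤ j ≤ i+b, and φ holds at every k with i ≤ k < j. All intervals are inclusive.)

Check (done → ((ready ∧ recv) U[0,5] (recv ∧ ¬done))) at every j in [6,7]:
  j=6: antecedent false → ✓
  j=7: antecedent false → ✓
All positions satisfy it → formula holds.

Yes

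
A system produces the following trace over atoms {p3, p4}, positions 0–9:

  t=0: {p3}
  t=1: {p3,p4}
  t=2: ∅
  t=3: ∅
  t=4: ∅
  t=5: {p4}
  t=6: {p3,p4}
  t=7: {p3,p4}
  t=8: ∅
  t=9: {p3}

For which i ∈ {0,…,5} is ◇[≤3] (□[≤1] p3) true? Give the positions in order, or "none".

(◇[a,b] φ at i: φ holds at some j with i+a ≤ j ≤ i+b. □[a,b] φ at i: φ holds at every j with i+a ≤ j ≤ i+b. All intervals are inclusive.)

Evaluate at each i in [0,5]:
  i=0: ✓ (witness j=0)
  i=1: ✗ (none in [1,4])
  i=2: ✗ (none in [2,5])
  i=3: ✓ (witness j=6)
  i=4: ✓ (witness j=6)
  i=5: ✓ (witness j=6)

0, 3, 4, 5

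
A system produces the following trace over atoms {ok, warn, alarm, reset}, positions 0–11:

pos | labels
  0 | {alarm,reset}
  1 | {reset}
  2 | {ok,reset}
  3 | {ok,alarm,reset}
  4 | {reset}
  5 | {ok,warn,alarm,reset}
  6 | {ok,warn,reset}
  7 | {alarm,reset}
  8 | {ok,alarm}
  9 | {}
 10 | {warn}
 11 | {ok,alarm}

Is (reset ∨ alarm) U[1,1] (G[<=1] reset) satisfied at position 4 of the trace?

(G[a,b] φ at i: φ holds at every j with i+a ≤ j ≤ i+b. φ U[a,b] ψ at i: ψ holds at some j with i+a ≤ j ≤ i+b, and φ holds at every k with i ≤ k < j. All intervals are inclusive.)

True

Need some j in [5,5] with G[<=1] reset, and (reset ∨ alarm) at every k in [4,j-1].
  j=5: G[<=1] reset holds; (reset ∨ alarm) holds at every k in [4,4] → satisfied.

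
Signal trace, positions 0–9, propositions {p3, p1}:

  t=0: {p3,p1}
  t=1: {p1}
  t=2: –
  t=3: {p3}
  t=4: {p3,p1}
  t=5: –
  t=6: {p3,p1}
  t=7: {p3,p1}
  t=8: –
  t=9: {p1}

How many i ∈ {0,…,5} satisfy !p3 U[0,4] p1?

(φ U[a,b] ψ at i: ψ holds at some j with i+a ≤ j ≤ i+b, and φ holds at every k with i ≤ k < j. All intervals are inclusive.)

Evaluate at each i in [0,5]:
  i=0: ✓ (rhs at j=0)
  i=1: ✓ (rhs at j=1)
  i=2: ✗ (lhs fails at k=3 before rhs at j=4)
  i=3: ✗ (lhs fails at k=3 before rhs at j=4)
  i=4: ✓ (rhs at j=4)
  i=5: ✓ (rhs at j=6; lhs holds on [5,5])
Positions where it holds: {0, 1, 4, 5} → 4.

4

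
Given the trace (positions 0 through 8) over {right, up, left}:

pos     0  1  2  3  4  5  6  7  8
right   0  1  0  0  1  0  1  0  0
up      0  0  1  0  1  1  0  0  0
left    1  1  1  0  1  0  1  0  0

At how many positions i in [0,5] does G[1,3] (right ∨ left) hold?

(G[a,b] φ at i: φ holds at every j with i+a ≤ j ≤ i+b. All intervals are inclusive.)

Evaluate at each i in [0,5]:
  i=0: ✗ (fails at j=3)
  i=1: ✗ (fails at j=3)
  i=2: ✗ (fails at j=3)
  i=3: ✗ (fails at j=5)
  i=4: ✗ (fails at j=5)
  i=5: ✗ (fails at j=7)
Positions where it holds: {} → 0.

0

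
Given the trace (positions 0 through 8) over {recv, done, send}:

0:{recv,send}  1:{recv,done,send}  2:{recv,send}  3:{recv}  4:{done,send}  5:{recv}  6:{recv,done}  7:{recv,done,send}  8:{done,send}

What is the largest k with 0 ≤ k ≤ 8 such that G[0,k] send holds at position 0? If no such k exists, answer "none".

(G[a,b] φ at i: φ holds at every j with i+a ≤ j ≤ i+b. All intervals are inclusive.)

2

send must hold from j=0 onward; find where it first fails.
  j=0: holds
  j=1: holds
  j=2: holds
  j=3: fails
Holds on [0,2], so largest k = 2.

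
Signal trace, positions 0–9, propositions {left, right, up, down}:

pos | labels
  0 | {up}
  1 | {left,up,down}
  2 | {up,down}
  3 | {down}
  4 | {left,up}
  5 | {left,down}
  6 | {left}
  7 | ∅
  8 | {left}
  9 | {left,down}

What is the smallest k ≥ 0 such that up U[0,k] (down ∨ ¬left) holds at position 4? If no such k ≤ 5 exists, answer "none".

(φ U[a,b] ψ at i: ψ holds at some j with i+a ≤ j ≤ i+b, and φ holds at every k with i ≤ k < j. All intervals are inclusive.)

Need earliest j ≥ 4 with (down ∨ ¬left), and up at every k in [4,j-1].
  j=4: rhs fails.
  j=5: rhs holds; lhs holds on [4,4]. k = 1.

1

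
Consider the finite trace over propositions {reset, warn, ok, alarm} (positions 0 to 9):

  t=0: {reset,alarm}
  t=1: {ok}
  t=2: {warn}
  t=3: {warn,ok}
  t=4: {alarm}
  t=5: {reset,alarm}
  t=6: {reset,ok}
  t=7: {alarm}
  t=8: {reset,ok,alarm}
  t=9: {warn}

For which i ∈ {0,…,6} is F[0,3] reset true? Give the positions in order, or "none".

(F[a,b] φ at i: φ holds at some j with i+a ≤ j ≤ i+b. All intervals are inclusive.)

Evaluate at each i in [0,6]:
  i=0: ✓ (witness j=0)
  i=1: ✗ (none in [1,4])
  i=2: ✓ (witness j=5)
  i=3: ✓ (witness j=5)
  i=4: ✓ (witness j=5)
  i=5: ✓ (witness j=5)
  i=6: ✓ (witness j=6)

0, 2, 3, 4, 5, 6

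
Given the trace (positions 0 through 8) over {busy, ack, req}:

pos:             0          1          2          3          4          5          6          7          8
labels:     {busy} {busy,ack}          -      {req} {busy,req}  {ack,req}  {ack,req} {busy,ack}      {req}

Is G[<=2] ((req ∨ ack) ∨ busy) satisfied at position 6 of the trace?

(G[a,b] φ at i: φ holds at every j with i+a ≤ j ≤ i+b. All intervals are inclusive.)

Check ((req ∨ ack) ∨ busy) at every j in [6,8]:
  j=6: true
  j=7: true
  j=8: true
All positions satisfy it → formula holds.

Yes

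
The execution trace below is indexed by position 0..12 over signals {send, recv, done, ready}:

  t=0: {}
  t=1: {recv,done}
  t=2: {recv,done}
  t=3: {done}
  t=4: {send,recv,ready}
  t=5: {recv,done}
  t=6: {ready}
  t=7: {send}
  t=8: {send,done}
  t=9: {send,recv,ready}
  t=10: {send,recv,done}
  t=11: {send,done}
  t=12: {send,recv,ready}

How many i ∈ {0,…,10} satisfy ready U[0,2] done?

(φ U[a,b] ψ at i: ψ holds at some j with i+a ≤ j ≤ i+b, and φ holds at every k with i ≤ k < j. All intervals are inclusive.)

Evaluate at each i in [0,10]:
  i=0: ✗ (lhs fails at k=0 before rhs at j=1)
  i=1: ✓ (rhs at j=1)
  i=2: ✓ (rhs at j=2)
  i=3: ✓ (rhs at j=3)
  i=4: ✓ (rhs at j=5; lhs holds on [4,4])
  i=5: ✓ (rhs at j=5)
  i=6: ✗ (lhs fails at k=7 before rhs at j=8)
  i=7: ✗ (lhs fails at k=7 before rhs at j=8)
  i=8: ✓ (rhs at j=8)
  i=9: ✓ (rhs at j=10; lhs holds on [9,9])
  i=10: ✓ (rhs at j=10)
Positions where it holds: {1, 2, 3, 4, 5, 8, 9, 10} → 8.

8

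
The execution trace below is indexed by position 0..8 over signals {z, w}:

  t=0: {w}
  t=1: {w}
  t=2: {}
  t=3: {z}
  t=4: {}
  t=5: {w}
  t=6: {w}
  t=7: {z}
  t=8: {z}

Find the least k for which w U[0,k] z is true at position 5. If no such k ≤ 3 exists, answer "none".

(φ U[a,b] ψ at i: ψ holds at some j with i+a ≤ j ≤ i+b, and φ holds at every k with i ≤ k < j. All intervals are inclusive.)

2

Need earliest j ≥ 5 with z, and w at every k in [5,j-1].
  j=5: rhs fails.
  j=6: rhs fails.
  j=7: rhs holds; lhs holds on [5,6]. k = 2.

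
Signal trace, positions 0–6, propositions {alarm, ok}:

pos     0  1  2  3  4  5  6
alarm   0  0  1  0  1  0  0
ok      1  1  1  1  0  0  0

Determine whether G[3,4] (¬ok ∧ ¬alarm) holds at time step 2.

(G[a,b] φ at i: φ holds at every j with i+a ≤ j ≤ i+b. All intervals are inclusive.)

True

Check (¬ok ∧ ¬alarm) at every j in [5,6]:
  j=5: true
  j=6: true
All positions satisfy it → formula holds.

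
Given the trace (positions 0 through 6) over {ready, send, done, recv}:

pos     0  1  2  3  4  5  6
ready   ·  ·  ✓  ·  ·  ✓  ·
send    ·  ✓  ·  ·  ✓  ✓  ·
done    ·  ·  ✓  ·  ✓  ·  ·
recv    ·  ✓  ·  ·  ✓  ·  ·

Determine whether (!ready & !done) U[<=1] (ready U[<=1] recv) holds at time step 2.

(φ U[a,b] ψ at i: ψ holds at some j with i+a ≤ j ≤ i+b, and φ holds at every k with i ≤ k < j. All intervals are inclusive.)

Need some j in [2,3] with (ready U[<=1] recv), and (!ready & !done) at every k in [2,j-1].
  j=2: (ready U[<=1] recv) — fails.
  j=3: (ready U[<=1] recv) — fails.
No j in the window works → until fails.

Does not hold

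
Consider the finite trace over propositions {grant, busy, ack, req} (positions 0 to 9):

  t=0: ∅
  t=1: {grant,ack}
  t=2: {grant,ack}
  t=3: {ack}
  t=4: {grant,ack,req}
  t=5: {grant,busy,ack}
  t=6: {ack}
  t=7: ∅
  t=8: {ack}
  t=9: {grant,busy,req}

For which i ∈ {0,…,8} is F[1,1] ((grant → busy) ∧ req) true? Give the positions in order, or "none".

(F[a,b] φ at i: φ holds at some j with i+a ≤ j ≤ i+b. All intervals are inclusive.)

8

Evaluate at each i in [0,8]:
  i=0: ✗ (none in [1,1])
  i=1: ✗ (none in [2,2])
  i=2: ✗ (none in [3,3])
  i=3: ✗ (none in [4,4])
  i=4: ✗ (none in [5,5])
  i=5: ✗ (none in [6,6])
  i=6: ✗ (none in [7,7])
  i=7: ✗ (none in [8,8])
  i=8: ✓ (witness j=9)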